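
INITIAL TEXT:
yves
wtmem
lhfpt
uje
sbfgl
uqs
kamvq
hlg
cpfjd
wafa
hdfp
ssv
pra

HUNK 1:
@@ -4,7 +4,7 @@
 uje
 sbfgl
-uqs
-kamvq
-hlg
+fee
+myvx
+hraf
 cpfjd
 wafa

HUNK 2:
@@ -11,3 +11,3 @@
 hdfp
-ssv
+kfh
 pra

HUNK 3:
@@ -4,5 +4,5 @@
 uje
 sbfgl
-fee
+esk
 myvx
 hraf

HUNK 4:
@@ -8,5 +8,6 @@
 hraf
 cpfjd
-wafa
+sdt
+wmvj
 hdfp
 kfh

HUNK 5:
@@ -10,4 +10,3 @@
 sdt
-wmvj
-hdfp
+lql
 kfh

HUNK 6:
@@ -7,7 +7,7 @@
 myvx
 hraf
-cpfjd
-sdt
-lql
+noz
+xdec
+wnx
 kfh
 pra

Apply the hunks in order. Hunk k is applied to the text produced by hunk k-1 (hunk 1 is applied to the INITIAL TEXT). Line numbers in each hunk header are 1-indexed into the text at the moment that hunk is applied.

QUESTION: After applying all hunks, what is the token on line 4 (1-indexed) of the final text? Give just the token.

Hunk 1: at line 4 remove [uqs,kamvq,hlg] add [fee,myvx,hraf] -> 13 lines: yves wtmem lhfpt uje sbfgl fee myvx hraf cpfjd wafa hdfp ssv pra
Hunk 2: at line 11 remove [ssv] add [kfh] -> 13 lines: yves wtmem lhfpt uje sbfgl fee myvx hraf cpfjd wafa hdfp kfh pra
Hunk 3: at line 4 remove [fee] add [esk] -> 13 lines: yves wtmem lhfpt uje sbfgl esk myvx hraf cpfjd wafa hdfp kfh pra
Hunk 4: at line 8 remove [wafa] add [sdt,wmvj] -> 14 lines: yves wtmem lhfpt uje sbfgl esk myvx hraf cpfjd sdt wmvj hdfp kfh pra
Hunk 5: at line 10 remove [wmvj,hdfp] add [lql] -> 13 lines: yves wtmem lhfpt uje sbfgl esk myvx hraf cpfjd sdt lql kfh pra
Hunk 6: at line 7 remove [cpfjd,sdt,lql] add [noz,xdec,wnx] -> 13 lines: yves wtmem lhfpt uje sbfgl esk myvx hraf noz xdec wnx kfh pra
Final line 4: uje

Answer: uje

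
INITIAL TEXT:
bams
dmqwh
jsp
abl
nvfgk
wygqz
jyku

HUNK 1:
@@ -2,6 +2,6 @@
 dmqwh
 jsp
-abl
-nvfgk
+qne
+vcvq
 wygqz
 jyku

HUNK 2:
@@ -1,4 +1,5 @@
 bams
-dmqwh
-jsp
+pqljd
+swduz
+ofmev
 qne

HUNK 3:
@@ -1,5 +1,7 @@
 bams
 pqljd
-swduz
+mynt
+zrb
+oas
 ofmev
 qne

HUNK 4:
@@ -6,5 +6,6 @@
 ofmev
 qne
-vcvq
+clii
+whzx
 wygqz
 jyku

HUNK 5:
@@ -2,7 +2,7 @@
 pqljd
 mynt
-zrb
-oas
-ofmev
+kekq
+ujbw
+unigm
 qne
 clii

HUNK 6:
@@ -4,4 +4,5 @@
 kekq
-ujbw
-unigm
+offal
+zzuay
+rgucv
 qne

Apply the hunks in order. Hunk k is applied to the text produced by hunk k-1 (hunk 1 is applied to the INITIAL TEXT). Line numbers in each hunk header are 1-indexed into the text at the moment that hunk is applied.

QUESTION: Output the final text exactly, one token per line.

Hunk 1: at line 2 remove [abl,nvfgk] add [qne,vcvq] -> 7 lines: bams dmqwh jsp qne vcvq wygqz jyku
Hunk 2: at line 1 remove [dmqwh,jsp] add [pqljd,swduz,ofmev] -> 8 lines: bams pqljd swduz ofmev qne vcvq wygqz jyku
Hunk 3: at line 1 remove [swduz] add [mynt,zrb,oas] -> 10 lines: bams pqljd mynt zrb oas ofmev qne vcvq wygqz jyku
Hunk 4: at line 6 remove [vcvq] add [clii,whzx] -> 11 lines: bams pqljd mynt zrb oas ofmev qne clii whzx wygqz jyku
Hunk 5: at line 2 remove [zrb,oas,ofmev] add [kekq,ujbw,unigm] -> 11 lines: bams pqljd mynt kekq ujbw unigm qne clii whzx wygqz jyku
Hunk 6: at line 4 remove [ujbw,unigm] add [offal,zzuay,rgucv] -> 12 lines: bams pqljd mynt kekq offal zzuay rgucv qne clii whzx wygqz jyku

Answer: bams
pqljd
mynt
kekq
offal
zzuay
rgucv
qne
clii
whzx
wygqz
jyku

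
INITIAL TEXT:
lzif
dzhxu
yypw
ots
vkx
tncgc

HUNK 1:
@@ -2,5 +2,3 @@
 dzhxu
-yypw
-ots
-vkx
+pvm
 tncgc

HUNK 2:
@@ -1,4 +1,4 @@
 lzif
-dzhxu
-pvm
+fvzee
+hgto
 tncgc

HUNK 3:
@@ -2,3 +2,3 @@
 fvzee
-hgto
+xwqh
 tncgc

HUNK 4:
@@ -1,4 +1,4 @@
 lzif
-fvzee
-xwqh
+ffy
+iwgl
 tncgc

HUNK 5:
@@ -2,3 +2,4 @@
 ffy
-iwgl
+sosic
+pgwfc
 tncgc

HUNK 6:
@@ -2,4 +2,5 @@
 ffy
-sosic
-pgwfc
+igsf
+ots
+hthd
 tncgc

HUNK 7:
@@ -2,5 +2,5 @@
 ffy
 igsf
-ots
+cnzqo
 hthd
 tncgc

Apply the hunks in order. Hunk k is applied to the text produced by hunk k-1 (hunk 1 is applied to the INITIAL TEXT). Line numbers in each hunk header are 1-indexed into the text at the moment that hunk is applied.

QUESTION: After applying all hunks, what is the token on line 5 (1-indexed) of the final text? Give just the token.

Hunk 1: at line 2 remove [yypw,ots,vkx] add [pvm] -> 4 lines: lzif dzhxu pvm tncgc
Hunk 2: at line 1 remove [dzhxu,pvm] add [fvzee,hgto] -> 4 lines: lzif fvzee hgto tncgc
Hunk 3: at line 2 remove [hgto] add [xwqh] -> 4 lines: lzif fvzee xwqh tncgc
Hunk 4: at line 1 remove [fvzee,xwqh] add [ffy,iwgl] -> 4 lines: lzif ffy iwgl tncgc
Hunk 5: at line 2 remove [iwgl] add [sosic,pgwfc] -> 5 lines: lzif ffy sosic pgwfc tncgc
Hunk 6: at line 2 remove [sosic,pgwfc] add [igsf,ots,hthd] -> 6 lines: lzif ffy igsf ots hthd tncgc
Hunk 7: at line 2 remove [ots] add [cnzqo] -> 6 lines: lzif ffy igsf cnzqo hthd tncgc
Final line 5: hthd

Answer: hthd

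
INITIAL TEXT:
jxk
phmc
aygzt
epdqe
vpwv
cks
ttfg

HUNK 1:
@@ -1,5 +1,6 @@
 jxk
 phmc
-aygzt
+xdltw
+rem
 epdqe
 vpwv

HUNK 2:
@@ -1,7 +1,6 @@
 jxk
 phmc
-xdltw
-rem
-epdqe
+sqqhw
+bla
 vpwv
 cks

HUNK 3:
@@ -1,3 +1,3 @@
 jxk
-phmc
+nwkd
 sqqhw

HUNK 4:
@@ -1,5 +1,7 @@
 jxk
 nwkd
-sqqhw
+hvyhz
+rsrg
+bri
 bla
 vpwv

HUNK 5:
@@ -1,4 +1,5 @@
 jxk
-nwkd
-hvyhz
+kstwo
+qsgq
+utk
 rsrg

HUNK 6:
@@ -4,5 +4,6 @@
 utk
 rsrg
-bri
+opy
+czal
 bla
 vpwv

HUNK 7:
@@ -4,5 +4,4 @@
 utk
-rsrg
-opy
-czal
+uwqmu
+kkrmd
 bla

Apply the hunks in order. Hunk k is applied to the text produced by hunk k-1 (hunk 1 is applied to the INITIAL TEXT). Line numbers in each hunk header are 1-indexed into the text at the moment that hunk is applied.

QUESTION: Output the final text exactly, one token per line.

Answer: jxk
kstwo
qsgq
utk
uwqmu
kkrmd
bla
vpwv
cks
ttfg

Derivation:
Hunk 1: at line 1 remove [aygzt] add [xdltw,rem] -> 8 lines: jxk phmc xdltw rem epdqe vpwv cks ttfg
Hunk 2: at line 1 remove [xdltw,rem,epdqe] add [sqqhw,bla] -> 7 lines: jxk phmc sqqhw bla vpwv cks ttfg
Hunk 3: at line 1 remove [phmc] add [nwkd] -> 7 lines: jxk nwkd sqqhw bla vpwv cks ttfg
Hunk 4: at line 1 remove [sqqhw] add [hvyhz,rsrg,bri] -> 9 lines: jxk nwkd hvyhz rsrg bri bla vpwv cks ttfg
Hunk 5: at line 1 remove [nwkd,hvyhz] add [kstwo,qsgq,utk] -> 10 lines: jxk kstwo qsgq utk rsrg bri bla vpwv cks ttfg
Hunk 6: at line 4 remove [bri] add [opy,czal] -> 11 lines: jxk kstwo qsgq utk rsrg opy czal bla vpwv cks ttfg
Hunk 7: at line 4 remove [rsrg,opy,czal] add [uwqmu,kkrmd] -> 10 lines: jxk kstwo qsgq utk uwqmu kkrmd bla vpwv cks ttfg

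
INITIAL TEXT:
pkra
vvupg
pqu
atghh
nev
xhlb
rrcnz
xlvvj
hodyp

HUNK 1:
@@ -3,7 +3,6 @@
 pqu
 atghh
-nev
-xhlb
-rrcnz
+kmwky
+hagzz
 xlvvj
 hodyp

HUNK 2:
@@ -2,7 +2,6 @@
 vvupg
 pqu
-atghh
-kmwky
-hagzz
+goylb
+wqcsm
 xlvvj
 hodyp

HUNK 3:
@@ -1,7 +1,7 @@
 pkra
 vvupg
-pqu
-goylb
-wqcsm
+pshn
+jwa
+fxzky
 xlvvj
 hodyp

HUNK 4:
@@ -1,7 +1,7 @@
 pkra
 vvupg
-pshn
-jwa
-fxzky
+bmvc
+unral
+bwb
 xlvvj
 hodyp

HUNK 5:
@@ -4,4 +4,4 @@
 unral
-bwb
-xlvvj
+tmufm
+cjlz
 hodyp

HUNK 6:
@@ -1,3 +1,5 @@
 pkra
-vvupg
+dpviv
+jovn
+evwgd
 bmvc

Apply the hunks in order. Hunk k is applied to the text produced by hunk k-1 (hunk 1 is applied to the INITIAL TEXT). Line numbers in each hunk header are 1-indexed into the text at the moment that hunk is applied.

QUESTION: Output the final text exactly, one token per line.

Answer: pkra
dpviv
jovn
evwgd
bmvc
unral
tmufm
cjlz
hodyp

Derivation:
Hunk 1: at line 3 remove [nev,xhlb,rrcnz] add [kmwky,hagzz] -> 8 lines: pkra vvupg pqu atghh kmwky hagzz xlvvj hodyp
Hunk 2: at line 2 remove [atghh,kmwky,hagzz] add [goylb,wqcsm] -> 7 lines: pkra vvupg pqu goylb wqcsm xlvvj hodyp
Hunk 3: at line 1 remove [pqu,goylb,wqcsm] add [pshn,jwa,fxzky] -> 7 lines: pkra vvupg pshn jwa fxzky xlvvj hodyp
Hunk 4: at line 1 remove [pshn,jwa,fxzky] add [bmvc,unral,bwb] -> 7 lines: pkra vvupg bmvc unral bwb xlvvj hodyp
Hunk 5: at line 4 remove [bwb,xlvvj] add [tmufm,cjlz] -> 7 lines: pkra vvupg bmvc unral tmufm cjlz hodyp
Hunk 6: at line 1 remove [vvupg] add [dpviv,jovn,evwgd] -> 9 lines: pkra dpviv jovn evwgd bmvc unral tmufm cjlz hodyp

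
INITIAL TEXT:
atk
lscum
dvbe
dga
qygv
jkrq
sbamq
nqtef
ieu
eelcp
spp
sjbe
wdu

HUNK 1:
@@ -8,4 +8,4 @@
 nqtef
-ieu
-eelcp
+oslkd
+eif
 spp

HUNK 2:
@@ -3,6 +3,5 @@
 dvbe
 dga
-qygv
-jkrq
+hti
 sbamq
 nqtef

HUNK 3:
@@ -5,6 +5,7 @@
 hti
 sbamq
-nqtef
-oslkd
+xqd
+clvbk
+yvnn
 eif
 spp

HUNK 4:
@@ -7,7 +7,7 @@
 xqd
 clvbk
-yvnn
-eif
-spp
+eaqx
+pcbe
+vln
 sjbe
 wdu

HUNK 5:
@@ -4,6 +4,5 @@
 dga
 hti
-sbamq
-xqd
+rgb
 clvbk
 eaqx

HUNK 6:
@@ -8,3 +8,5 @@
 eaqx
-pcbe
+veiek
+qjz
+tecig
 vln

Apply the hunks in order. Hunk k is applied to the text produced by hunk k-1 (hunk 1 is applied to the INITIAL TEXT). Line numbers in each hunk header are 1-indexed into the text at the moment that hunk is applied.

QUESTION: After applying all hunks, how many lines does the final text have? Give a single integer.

Answer: 14

Derivation:
Hunk 1: at line 8 remove [ieu,eelcp] add [oslkd,eif] -> 13 lines: atk lscum dvbe dga qygv jkrq sbamq nqtef oslkd eif spp sjbe wdu
Hunk 2: at line 3 remove [qygv,jkrq] add [hti] -> 12 lines: atk lscum dvbe dga hti sbamq nqtef oslkd eif spp sjbe wdu
Hunk 3: at line 5 remove [nqtef,oslkd] add [xqd,clvbk,yvnn] -> 13 lines: atk lscum dvbe dga hti sbamq xqd clvbk yvnn eif spp sjbe wdu
Hunk 4: at line 7 remove [yvnn,eif,spp] add [eaqx,pcbe,vln] -> 13 lines: atk lscum dvbe dga hti sbamq xqd clvbk eaqx pcbe vln sjbe wdu
Hunk 5: at line 4 remove [sbamq,xqd] add [rgb] -> 12 lines: atk lscum dvbe dga hti rgb clvbk eaqx pcbe vln sjbe wdu
Hunk 6: at line 8 remove [pcbe] add [veiek,qjz,tecig] -> 14 lines: atk lscum dvbe dga hti rgb clvbk eaqx veiek qjz tecig vln sjbe wdu
Final line count: 14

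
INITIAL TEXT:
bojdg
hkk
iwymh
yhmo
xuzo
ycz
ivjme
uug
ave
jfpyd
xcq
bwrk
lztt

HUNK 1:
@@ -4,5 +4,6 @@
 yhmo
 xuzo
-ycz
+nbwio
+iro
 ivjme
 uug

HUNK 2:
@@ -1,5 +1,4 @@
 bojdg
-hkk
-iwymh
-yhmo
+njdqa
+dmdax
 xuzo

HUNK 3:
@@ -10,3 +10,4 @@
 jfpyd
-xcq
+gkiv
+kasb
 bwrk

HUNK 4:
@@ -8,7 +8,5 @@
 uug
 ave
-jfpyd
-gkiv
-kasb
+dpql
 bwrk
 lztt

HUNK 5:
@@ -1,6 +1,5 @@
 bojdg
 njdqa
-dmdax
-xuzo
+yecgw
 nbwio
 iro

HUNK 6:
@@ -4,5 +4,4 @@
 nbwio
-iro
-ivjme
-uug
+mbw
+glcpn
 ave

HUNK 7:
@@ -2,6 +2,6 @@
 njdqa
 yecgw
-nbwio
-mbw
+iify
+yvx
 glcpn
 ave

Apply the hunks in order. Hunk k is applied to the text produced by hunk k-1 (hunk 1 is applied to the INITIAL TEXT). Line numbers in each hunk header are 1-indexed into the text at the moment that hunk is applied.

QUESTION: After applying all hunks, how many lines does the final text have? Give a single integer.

Answer: 10

Derivation:
Hunk 1: at line 4 remove [ycz] add [nbwio,iro] -> 14 lines: bojdg hkk iwymh yhmo xuzo nbwio iro ivjme uug ave jfpyd xcq bwrk lztt
Hunk 2: at line 1 remove [hkk,iwymh,yhmo] add [njdqa,dmdax] -> 13 lines: bojdg njdqa dmdax xuzo nbwio iro ivjme uug ave jfpyd xcq bwrk lztt
Hunk 3: at line 10 remove [xcq] add [gkiv,kasb] -> 14 lines: bojdg njdqa dmdax xuzo nbwio iro ivjme uug ave jfpyd gkiv kasb bwrk lztt
Hunk 4: at line 8 remove [jfpyd,gkiv,kasb] add [dpql] -> 12 lines: bojdg njdqa dmdax xuzo nbwio iro ivjme uug ave dpql bwrk lztt
Hunk 5: at line 1 remove [dmdax,xuzo] add [yecgw] -> 11 lines: bojdg njdqa yecgw nbwio iro ivjme uug ave dpql bwrk lztt
Hunk 6: at line 4 remove [iro,ivjme,uug] add [mbw,glcpn] -> 10 lines: bojdg njdqa yecgw nbwio mbw glcpn ave dpql bwrk lztt
Hunk 7: at line 2 remove [nbwio,mbw] add [iify,yvx] -> 10 lines: bojdg njdqa yecgw iify yvx glcpn ave dpql bwrk lztt
Final line count: 10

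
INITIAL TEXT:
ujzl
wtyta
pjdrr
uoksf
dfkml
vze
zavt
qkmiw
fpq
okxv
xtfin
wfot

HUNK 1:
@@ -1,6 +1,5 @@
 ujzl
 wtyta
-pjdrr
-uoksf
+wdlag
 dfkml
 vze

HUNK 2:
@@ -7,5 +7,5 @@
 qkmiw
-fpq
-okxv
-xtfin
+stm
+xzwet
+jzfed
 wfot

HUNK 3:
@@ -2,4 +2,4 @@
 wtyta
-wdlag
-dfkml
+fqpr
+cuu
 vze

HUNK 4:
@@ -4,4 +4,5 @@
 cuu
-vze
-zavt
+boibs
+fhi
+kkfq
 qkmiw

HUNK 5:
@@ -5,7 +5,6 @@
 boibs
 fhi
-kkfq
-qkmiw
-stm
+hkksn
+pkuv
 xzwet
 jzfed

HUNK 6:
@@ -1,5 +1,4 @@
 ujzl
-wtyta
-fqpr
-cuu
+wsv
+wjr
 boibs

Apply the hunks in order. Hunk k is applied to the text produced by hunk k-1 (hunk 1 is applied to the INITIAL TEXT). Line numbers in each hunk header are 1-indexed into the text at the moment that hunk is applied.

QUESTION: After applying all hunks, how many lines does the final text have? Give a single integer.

Hunk 1: at line 1 remove [pjdrr,uoksf] add [wdlag] -> 11 lines: ujzl wtyta wdlag dfkml vze zavt qkmiw fpq okxv xtfin wfot
Hunk 2: at line 7 remove [fpq,okxv,xtfin] add [stm,xzwet,jzfed] -> 11 lines: ujzl wtyta wdlag dfkml vze zavt qkmiw stm xzwet jzfed wfot
Hunk 3: at line 2 remove [wdlag,dfkml] add [fqpr,cuu] -> 11 lines: ujzl wtyta fqpr cuu vze zavt qkmiw stm xzwet jzfed wfot
Hunk 4: at line 4 remove [vze,zavt] add [boibs,fhi,kkfq] -> 12 lines: ujzl wtyta fqpr cuu boibs fhi kkfq qkmiw stm xzwet jzfed wfot
Hunk 5: at line 5 remove [kkfq,qkmiw,stm] add [hkksn,pkuv] -> 11 lines: ujzl wtyta fqpr cuu boibs fhi hkksn pkuv xzwet jzfed wfot
Hunk 6: at line 1 remove [wtyta,fqpr,cuu] add [wsv,wjr] -> 10 lines: ujzl wsv wjr boibs fhi hkksn pkuv xzwet jzfed wfot
Final line count: 10

Answer: 10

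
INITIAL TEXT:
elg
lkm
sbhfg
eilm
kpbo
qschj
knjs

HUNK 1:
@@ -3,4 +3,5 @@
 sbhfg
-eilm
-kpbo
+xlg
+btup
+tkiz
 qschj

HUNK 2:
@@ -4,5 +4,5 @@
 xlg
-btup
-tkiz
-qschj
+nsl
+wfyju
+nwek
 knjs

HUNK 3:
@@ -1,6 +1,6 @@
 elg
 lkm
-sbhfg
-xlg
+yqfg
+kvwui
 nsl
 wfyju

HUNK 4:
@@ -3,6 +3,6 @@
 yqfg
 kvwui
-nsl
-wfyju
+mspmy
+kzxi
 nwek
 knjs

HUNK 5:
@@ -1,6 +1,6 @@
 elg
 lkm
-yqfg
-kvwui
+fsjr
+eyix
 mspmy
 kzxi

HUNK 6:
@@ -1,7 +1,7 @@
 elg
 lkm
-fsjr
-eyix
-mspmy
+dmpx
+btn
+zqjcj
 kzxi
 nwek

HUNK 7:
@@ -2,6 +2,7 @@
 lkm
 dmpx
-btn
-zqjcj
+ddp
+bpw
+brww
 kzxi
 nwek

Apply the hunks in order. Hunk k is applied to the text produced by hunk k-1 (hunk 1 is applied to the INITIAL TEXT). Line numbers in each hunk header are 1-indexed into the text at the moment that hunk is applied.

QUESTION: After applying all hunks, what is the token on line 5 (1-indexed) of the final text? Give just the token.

Answer: bpw

Derivation:
Hunk 1: at line 3 remove [eilm,kpbo] add [xlg,btup,tkiz] -> 8 lines: elg lkm sbhfg xlg btup tkiz qschj knjs
Hunk 2: at line 4 remove [btup,tkiz,qschj] add [nsl,wfyju,nwek] -> 8 lines: elg lkm sbhfg xlg nsl wfyju nwek knjs
Hunk 3: at line 1 remove [sbhfg,xlg] add [yqfg,kvwui] -> 8 lines: elg lkm yqfg kvwui nsl wfyju nwek knjs
Hunk 4: at line 3 remove [nsl,wfyju] add [mspmy,kzxi] -> 8 lines: elg lkm yqfg kvwui mspmy kzxi nwek knjs
Hunk 5: at line 1 remove [yqfg,kvwui] add [fsjr,eyix] -> 8 lines: elg lkm fsjr eyix mspmy kzxi nwek knjs
Hunk 6: at line 1 remove [fsjr,eyix,mspmy] add [dmpx,btn,zqjcj] -> 8 lines: elg lkm dmpx btn zqjcj kzxi nwek knjs
Hunk 7: at line 2 remove [btn,zqjcj] add [ddp,bpw,brww] -> 9 lines: elg lkm dmpx ddp bpw brww kzxi nwek knjs
Final line 5: bpw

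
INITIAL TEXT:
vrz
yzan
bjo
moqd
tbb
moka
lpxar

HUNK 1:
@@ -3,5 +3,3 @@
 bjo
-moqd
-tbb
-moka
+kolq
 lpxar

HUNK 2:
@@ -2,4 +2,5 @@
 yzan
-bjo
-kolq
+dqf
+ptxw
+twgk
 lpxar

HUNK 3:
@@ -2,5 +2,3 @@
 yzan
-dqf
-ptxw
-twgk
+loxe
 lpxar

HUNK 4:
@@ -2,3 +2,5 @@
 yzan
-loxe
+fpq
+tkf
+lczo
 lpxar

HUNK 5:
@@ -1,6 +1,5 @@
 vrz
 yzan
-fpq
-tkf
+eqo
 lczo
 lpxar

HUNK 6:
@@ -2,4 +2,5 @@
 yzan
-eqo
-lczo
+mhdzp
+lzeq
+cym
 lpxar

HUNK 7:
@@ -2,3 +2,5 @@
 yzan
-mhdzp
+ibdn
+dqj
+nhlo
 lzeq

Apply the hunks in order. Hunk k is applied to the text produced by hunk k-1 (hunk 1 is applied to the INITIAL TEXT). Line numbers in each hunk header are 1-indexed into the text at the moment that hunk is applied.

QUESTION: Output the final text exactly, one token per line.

Hunk 1: at line 3 remove [moqd,tbb,moka] add [kolq] -> 5 lines: vrz yzan bjo kolq lpxar
Hunk 2: at line 2 remove [bjo,kolq] add [dqf,ptxw,twgk] -> 6 lines: vrz yzan dqf ptxw twgk lpxar
Hunk 3: at line 2 remove [dqf,ptxw,twgk] add [loxe] -> 4 lines: vrz yzan loxe lpxar
Hunk 4: at line 2 remove [loxe] add [fpq,tkf,lczo] -> 6 lines: vrz yzan fpq tkf lczo lpxar
Hunk 5: at line 1 remove [fpq,tkf] add [eqo] -> 5 lines: vrz yzan eqo lczo lpxar
Hunk 6: at line 2 remove [eqo,lczo] add [mhdzp,lzeq,cym] -> 6 lines: vrz yzan mhdzp lzeq cym lpxar
Hunk 7: at line 2 remove [mhdzp] add [ibdn,dqj,nhlo] -> 8 lines: vrz yzan ibdn dqj nhlo lzeq cym lpxar

Answer: vrz
yzan
ibdn
dqj
nhlo
lzeq
cym
lpxar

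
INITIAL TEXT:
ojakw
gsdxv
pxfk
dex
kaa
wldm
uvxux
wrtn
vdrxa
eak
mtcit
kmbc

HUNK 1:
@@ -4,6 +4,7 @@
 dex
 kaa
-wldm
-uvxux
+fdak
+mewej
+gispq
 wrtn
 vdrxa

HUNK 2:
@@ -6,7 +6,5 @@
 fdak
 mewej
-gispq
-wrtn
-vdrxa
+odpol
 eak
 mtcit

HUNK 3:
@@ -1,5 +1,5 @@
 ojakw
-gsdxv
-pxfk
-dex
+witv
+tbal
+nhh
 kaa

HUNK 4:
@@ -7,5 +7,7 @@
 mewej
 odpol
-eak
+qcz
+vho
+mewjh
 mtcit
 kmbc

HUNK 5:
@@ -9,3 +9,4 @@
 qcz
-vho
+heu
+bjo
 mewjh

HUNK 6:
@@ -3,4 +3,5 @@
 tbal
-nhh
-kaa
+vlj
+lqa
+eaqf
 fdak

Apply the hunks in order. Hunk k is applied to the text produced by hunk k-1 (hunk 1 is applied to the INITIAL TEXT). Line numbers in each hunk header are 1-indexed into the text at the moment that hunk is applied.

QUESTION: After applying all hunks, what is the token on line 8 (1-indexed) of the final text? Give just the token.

Hunk 1: at line 4 remove [wldm,uvxux] add [fdak,mewej,gispq] -> 13 lines: ojakw gsdxv pxfk dex kaa fdak mewej gispq wrtn vdrxa eak mtcit kmbc
Hunk 2: at line 6 remove [gispq,wrtn,vdrxa] add [odpol] -> 11 lines: ojakw gsdxv pxfk dex kaa fdak mewej odpol eak mtcit kmbc
Hunk 3: at line 1 remove [gsdxv,pxfk,dex] add [witv,tbal,nhh] -> 11 lines: ojakw witv tbal nhh kaa fdak mewej odpol eak mtcit kmbc
Hunk 4: at line 7 remove [eak] add [qcz,vho,mewjh] -> 13 lines: ojakw witv tbal nhh kaa fdak mewej odpol qcz vho mewjh mtcit kmbc
Hunk 5: at line 9 remove [vho] add [heu,bjo] -> 14 lines: ojakw witv tbal nhh kaa fdak mewej odpol qcz heu bjo mewjh mtcit kmbc
Hunk 6: at line 3 remove [nhh,kaa] add [vlj,lqa,eaqf] -> 15 lines: ojakw witv tbal vlj lqa eaqf fdak mewej odpol qcz heu bjo mewjh mtcit kmbc
Final line 8: mewej

Answer: mewej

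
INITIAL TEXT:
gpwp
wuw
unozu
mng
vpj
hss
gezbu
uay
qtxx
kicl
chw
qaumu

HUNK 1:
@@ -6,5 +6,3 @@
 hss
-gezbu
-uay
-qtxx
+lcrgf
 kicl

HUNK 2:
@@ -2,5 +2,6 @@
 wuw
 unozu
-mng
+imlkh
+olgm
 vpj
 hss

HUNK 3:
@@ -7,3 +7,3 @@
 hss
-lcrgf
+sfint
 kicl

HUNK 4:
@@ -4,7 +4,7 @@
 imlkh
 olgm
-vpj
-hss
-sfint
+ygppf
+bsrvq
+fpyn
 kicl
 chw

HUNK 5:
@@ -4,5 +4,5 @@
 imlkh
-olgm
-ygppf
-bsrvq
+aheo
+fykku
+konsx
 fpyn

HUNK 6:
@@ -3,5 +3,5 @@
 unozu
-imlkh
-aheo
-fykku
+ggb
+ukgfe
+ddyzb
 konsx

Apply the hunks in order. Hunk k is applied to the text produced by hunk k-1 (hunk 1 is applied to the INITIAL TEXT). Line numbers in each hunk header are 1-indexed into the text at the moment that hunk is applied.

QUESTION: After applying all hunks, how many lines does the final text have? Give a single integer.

Hunk 1: at line 6 remove [gezbu,uay,qtxx] add [lcrgf] -> 10 lines: gpwp wuw unozu mng vpj hss lcrgf kicl chw qaumu
Hunk 2: at line 2 remove [mng] add [imlkh,olgm] -> 11 lines: gpwp wuw unozu imlkh olgm vpj hss lcrgf kicl chw qaumu
Hunk 3: at line 7 remove [lcrgf] add [sfint] -> 11 lines: gpwp wuw unozu imlkh olgm vpj hss sfint kicl chw qaumu
Hunk 4: at line 4 remove [vpj,hss,sfint] add [ygppf,bsrvq,fpyn] -> 11 lines: gpwp wuw unozu imlkh olgm ygppf bsrvq fpyn kicl chw qaumu
Hunk 5: at line 4 remove [olgm,ygppf,bsrvq] add [aheo,fykku,konsx] -> 11 lines: gpwp wuw unozu imlkh aheo fykku konsx fpyn kicl chw qaumu
Hunk 6: at line 3 remove [imlkh,aheo,fykku] add [ggb,ukgfe,ddyzb] -> 11 lines: gpwp wuw unozu ggb ukgfe ddyzb konsx fpyn kicl chw qaumu
Final line count: 11

Answer: 11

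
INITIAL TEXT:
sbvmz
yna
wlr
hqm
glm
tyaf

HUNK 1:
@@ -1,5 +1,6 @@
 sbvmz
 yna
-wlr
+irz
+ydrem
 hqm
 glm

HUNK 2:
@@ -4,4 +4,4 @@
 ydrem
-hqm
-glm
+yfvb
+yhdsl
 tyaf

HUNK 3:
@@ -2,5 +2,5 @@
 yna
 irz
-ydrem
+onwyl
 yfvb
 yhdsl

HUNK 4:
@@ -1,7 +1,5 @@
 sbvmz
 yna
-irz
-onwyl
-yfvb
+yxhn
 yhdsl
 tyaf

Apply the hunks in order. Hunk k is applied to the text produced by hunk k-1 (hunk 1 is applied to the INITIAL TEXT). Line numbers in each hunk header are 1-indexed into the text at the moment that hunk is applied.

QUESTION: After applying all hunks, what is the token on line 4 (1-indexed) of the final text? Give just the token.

Answer: yhdsl

Derivation:
Hunk 1: at line 1 remove [wlr] add [irz,ydrem] -> 7 lines: sbvmz yna irz ydrem hqm glm tyaf
Hunk 2: at line 4 remove [hqm,glm] add [yfvb,yhdsl] -> 7 lines: sbvmz yna irz ydrem yfvb yhdsl tyaf
Hunk 3: at line 2 remove [ydrem] add [onwyl] -> 7 lines: sbvmz yna irz onwyl yfvb yhdsl tyaf
Hunk 4: at line 1 remove [irz,onwyl,yfvb] add [yxhn] -> 5 lines: sbvmz yna yxhn yhdsl tyaf
Final line 4: yhdsl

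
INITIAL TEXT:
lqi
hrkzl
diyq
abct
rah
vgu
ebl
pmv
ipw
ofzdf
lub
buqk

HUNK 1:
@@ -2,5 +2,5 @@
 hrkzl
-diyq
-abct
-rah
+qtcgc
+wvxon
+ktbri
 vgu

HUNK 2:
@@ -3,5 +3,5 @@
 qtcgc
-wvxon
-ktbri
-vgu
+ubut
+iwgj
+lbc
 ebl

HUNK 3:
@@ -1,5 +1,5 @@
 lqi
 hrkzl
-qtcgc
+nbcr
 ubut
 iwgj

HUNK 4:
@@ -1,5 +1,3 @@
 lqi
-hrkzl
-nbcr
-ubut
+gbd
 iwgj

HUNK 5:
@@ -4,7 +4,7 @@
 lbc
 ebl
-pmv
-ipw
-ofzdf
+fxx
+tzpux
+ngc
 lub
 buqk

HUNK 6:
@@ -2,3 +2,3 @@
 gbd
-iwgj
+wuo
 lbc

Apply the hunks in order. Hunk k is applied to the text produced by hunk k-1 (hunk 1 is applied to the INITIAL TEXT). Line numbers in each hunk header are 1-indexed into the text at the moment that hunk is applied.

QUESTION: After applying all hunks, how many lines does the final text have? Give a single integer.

Hunk 1: at line 2 remove [diyq,abct,rah] add [qtcgc,wvxon,ktbri] -> 12 lines: lqi hrkzl qtcgc wvxon ktbri vgu ebl pmv ipw ofzdf lub buqk
Hunk 2: at line 3 remove [wvxon,ktbri,vgu] add [ubut,iwgj,lbc] -> 12 lines: lqi hrkzl qtcgc ubut iwgj lbc ebl pmv ipw ofzdf lub buqk
Hunk 3: at line 1 remove [qtcgc] add [nbcr] -> 12 lines: lqi hrkzl nbcr ubut iwgj lbc ebl pmv ipw ofzdf lub buqk
Hunk 4: at line 1 remove [hrkzl,nbcr,ubut] add [gbd] -> 10 lines: lqi gbd iwgj lbc ebl pmv ipw ofzdf lub buqk
Hunk 5: at line 4 remove [pmv,ipw,ofzdf] add [fxx,tzpux,ngc] -> 10 lines: lqi gbd iwgj lbc ebl fxx tzpux ngc lub buqk
Hunk 6: at line 2 remove [iwgj] add [wuo] -> 10 lines: lqi gbd wuo lbc ebl fxx tzpux ngc lub buqk
Final line count: 10

Answer: 10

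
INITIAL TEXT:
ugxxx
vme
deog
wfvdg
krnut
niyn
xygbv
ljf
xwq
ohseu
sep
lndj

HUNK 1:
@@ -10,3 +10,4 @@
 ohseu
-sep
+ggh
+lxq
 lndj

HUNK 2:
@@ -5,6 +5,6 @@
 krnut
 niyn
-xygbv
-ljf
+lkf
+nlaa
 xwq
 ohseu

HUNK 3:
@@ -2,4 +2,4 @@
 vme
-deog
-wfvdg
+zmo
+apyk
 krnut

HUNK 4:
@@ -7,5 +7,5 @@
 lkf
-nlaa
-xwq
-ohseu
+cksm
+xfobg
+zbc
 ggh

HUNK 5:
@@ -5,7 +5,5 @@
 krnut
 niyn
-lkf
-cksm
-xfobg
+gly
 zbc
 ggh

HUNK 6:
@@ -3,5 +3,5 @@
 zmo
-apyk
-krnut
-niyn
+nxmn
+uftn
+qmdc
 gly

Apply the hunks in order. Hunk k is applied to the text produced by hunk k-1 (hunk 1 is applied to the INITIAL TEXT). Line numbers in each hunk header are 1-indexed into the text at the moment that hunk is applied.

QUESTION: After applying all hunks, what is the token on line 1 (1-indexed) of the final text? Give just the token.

Answer: ugxxx

Derivation:
Hunk 1: at line 10 remove [sep] add [ggh,lxq] -> 13 lines: ugxxx vme deog wfvdg krnut niyn xygbv ljf xwq ohseu ggh lxq lndj
Hunk 2: at line 5 remove [xygbv,ljf] add [lkf,nlaa] -> 13 lines: ugxxx vme deog wfvdg krnut niyn lkf nlaa xwq ohseu ggh lxq lndj
Hunk 3: at line 2 remove [deog,wfvdg] add [zmo,apyk] -> 13 lines: ugxxx vme zmo apyk krnut niyn lkf nlaa xwq ohseu ggh lxq lndj
Hunk 4: at line 7 remove [nlaa,xwq,ohseu] add [cksm,xfobg,zbc] -> 13 lines: ugxxx vme zmo apyk krnut niyn lkf cksm xfobg zbc ggh lxq lndj
Hunk 5: at line 5 remove [lkf,cksm,xfobg] add [gly] -> 11 lines: ugxxx vme zmo apyk krnut niyn gly zbc ggh lxq lndj
Hunk 6: at line 3 remove [apyk,krnut,niyn] add [nxmn,uftn,qmdc] -> 11 lines: ugxxx vme zmo nxmn uftn qmdc gly zbc ggh lxq lndj
Final line 1: ugxxx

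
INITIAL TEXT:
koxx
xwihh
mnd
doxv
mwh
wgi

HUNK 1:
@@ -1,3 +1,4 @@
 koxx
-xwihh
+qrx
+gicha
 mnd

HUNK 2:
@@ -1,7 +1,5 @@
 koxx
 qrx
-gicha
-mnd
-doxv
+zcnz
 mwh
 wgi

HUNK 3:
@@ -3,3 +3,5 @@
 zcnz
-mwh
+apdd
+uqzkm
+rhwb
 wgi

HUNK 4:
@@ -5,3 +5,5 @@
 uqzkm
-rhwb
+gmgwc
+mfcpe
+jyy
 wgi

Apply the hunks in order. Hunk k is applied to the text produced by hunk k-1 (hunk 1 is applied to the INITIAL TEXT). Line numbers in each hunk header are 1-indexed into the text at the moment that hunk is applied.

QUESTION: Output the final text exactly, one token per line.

Hunk 1: at line 1 remove [xwihh] add [qrx,gicha] -> 7 lines: koxx qrx gicha mnd doxv mwh wgi
Hunk 2: at line 1 remove [gicha,mnd,doxv] add [zcnz] -> 5 lines: koxx qrx zcnz mwh wgi
Hunk 3: at line 3 remove [mwh] add [apdd,uqzkm,rhwb] -> 7 lines: koxx qrx zcnz apdd uqzkm rhwb wgi
Hunk 4: at line 5 remove [rhwb] add [gmgwc,mfcpe,jyy] -> 9 lines: koxx qrx zcnz apdd uqzkm gmgwc mfcpe jyy wgi

Answer: koxx
qrx
zcnz
apdd
uqzkm
gmgwc
mfcpe
jyy
wgi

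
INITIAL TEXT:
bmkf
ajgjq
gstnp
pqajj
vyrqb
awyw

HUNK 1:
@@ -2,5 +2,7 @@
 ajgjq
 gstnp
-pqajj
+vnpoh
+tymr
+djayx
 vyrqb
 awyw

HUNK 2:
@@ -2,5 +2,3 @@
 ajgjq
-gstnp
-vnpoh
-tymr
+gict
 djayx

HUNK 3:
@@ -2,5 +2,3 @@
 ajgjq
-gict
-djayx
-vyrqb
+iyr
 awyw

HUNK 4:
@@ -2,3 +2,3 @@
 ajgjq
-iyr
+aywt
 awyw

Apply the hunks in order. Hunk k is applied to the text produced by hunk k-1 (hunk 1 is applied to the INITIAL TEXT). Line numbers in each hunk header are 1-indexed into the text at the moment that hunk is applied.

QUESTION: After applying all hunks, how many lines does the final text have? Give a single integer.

Hunk 1: at line 2 remove [pqajj] add [vnpoh,tymr,djayx] -> 8 lines: bmkf ajgjq gstnp vnpoh tymr djayx vyrqb awyw
Hunk 2: at line 2 remove [gstnp,vnpoh,tymr] add [gict] -> 6 lines: bmkf ajgjq gict djayx vyrqb awyw
Hunk 3: at line 2 remove [gict,djayx,vyrqb] add [iyr] -> 4 lines: bmkf ajgjq iyr awyw
Hunk 4: at line 2 remove [iyr] add [aywt] -> 4 lines: bmkf ajgjq aywt awyw
Final line count: 4

Answer: 4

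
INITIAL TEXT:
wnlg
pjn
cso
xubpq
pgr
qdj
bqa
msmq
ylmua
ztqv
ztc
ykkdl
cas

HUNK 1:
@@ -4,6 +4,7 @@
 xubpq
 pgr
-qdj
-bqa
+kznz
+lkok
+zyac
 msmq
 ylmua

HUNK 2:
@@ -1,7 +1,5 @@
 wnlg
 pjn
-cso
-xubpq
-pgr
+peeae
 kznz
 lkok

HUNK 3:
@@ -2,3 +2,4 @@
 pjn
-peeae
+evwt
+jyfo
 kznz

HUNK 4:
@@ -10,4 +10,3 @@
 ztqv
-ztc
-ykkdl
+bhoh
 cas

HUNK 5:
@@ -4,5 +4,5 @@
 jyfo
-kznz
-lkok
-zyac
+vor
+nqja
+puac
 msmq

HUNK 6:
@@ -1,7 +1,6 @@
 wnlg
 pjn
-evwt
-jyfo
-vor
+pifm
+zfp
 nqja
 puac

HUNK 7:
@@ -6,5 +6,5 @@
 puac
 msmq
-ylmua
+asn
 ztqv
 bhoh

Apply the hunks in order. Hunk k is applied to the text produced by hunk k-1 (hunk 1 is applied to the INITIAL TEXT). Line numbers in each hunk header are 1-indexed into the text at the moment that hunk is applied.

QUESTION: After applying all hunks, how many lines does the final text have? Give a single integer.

Answer: 11

Derivation:
Hunk 1: at line 4 remove [qdj,bqa] add [kznz,lkok,zyac] -> 14 lines: wnlg pjn cso xubpq pgr kznz lkok zyac msmq ylmua ztqv ztc ykkdl cas
Hunk 2: at line 1 remove [cso,xubpq,pgr] add [peeae] -> 12 lines: wnlg pjn peeae kznz lkok zyac msmq ylmua ztqv ztc ykkdl cas
Hunk 3: at line 2 remove [peeae] add [evwt,jyfo] -> 13 lines: wnlg pjn evwt jyfo kznz lkok zyac msmq ylmua ztqv ztc ykkdl cas
Hunk 4: at line 10 remove [ztc,ykkdl] add [bhoh] -> 12 lines: wnlg pjn evwt jyfo kznz lkok zyac msmq ylmua ztqv bhoh cas
Hunk 5: at line 4 remove [kznz,lkok,zyac] add [vor,nqja,puac] -> 12 lines: wnlg pjn evwt jyfo vor nqja puac msmq ylmua ztqv bhoh cas
Hunk 6: at line 1 remove [evwt,jyfo,vor] add [pifm,zfp] -> 11 lines: wnlg pjn pifm zfp nqja puac msmq ylmua ztqv bhoh cas
Hunk 7: at line 6 remove [ylmua] add [asn] -> 11 lines: wnlg pjn pifm zfp nqja puac msmq asn ztqv bhoh cas
Final line count: 11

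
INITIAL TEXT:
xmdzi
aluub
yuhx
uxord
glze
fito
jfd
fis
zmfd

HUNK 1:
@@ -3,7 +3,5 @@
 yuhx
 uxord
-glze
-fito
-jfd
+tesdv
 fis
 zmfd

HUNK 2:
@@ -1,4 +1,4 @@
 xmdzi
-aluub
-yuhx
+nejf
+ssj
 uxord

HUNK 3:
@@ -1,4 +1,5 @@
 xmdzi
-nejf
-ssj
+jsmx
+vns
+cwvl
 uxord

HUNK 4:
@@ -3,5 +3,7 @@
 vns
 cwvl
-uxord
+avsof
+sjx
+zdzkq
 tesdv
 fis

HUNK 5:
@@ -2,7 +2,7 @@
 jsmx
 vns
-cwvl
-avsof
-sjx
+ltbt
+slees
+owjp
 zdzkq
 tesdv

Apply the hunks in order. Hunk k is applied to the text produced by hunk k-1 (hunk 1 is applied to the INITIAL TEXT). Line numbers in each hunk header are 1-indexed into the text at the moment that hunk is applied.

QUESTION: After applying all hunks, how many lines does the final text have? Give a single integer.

Hunk 1: at line 3 remove [glze,fito,jfd] add [tesdv] -> 7 lines: xmdzi aluub yuhx uxord tesdv fis zmfd
Hunk 2: at line 1 remove [aluub,yuhx] add [nejf,ssj] -> 7 lines: xmdzi nejf ssj uxord tesdv fis zmfd
Hunk 3: at line 1 remove [nejf,ssj] add [jsmx,vns,cwvl] -> 8 lines: xmdzi jsmx vns cwvl uxord tesdv fis zmfd
Hunk 4: at line 3 remove [uxord] add [avsof,sjx,zdzkq] -> 10 lines: xmdzi jsmx vns cwvl avsof sjx zdzkq tesdv fis zmfd
Hunk 5: at line 2 remove [cwvl,avsof,sjx] add [ltbt,slees,owjp] -> 10 lines: xmdzi jsmx vns ltbt slees owjp zdzkq tesdv fis zmfd
Final line count: 10

Answer: 10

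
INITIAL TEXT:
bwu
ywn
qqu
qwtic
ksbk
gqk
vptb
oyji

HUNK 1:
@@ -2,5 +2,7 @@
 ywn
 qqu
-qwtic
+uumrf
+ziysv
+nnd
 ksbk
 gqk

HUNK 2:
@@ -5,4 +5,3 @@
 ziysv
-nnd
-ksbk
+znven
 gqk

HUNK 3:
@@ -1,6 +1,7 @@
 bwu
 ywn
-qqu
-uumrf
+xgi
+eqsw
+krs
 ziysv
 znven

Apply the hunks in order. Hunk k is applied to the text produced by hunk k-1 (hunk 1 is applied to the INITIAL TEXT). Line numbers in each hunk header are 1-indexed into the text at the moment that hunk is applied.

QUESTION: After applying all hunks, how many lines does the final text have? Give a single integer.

Answer: 10

Derivation:
Hunk 1: at line 2 remove [qwtic] add [uumrf,ziysv,nnd] -> 10 lines: bwu ywn qqu uumrf ziysv nnd ksbk gqk vptb oyji
Hunk 2: at line 5 remove [nnd,ksbk] add [znven] -> 9 lines: bwu ywn qqu uumrf ziysv znven gqk vptb oyji
Hunk 3: at line 1 remove [qqu,uumrf] add [xgi,eqsw,krs] -> 10 lines: bwu ywn xgi eqsw krs ziysv znven gqk vptb oyji
Final line count: 10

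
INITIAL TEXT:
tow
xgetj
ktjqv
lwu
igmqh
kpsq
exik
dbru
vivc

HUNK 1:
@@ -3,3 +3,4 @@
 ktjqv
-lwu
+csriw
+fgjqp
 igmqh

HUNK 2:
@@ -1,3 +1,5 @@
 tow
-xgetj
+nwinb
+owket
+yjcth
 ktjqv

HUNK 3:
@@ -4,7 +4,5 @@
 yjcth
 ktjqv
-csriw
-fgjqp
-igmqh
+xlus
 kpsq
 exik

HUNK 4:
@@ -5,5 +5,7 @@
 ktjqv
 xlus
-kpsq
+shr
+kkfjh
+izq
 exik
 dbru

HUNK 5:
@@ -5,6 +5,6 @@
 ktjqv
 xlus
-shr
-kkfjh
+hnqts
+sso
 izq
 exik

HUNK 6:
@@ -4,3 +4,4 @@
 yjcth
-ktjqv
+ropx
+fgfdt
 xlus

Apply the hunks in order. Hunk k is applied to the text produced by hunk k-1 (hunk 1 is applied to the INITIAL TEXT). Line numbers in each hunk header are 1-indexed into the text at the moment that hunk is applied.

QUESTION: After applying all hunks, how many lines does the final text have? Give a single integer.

Answer: 13

Derivation:
Hunk 1: at line 3 remove [lwu] add [csriw,fgjqp] -> 10 lines: tow xgetj ktjqv csriw fgjqp igmqh kpsq exik dbru vivc
Hunk 2: at line 1 remove [xgetj] add [nwinb,owket,yjcth] -> 12 lines: tow nwinb owket yjcth ktjqv csriw fgjqp igmqh kpsq exik dbru vivc
Hunk 3: at line 4 remove [csriw,fgjqp,igmqh] add [xlus] -> 10 lines: tow nwinb owket yjcth ktjqv xlus kpsq exik dbru vivc
Hunk 4: at line 5 remove [kpsq] add [shr,kkfjh,izq] -> 12 lines: tow nwinb owket yjcth ktjqv xlus shr kkfjh izq exik dbru vivc
Hunk 5: at line 5 remove [shr,kkfjh] add [hnqts,sso] -> 12 lines: tow nwinb owket yjcth ktjqv xlus hnqts sso izq exik dbru vivc
Hunk 6: at line 4 remove [ktjqv] add [ropx,fgfdt] -> 13 lines: tow nwinb owket yjcth ropx fgfdt xlus hnqts sso izq exik dbru vivc
Final line count: 13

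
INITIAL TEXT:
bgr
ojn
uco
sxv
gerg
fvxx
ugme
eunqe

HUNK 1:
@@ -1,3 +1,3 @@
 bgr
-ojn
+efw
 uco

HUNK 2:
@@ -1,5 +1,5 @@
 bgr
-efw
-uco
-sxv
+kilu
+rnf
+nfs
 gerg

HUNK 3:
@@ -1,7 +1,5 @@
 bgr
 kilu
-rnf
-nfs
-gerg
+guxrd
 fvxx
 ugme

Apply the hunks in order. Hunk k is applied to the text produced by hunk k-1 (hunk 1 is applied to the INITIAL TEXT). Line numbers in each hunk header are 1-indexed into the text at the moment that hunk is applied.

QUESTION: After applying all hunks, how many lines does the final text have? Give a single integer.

Answer: 6

Derivation:
Hunk 1: at line 1 remove [ojn] add [efw] -> 8 lines: bgr efw uco sxv gerg fvxx ugme eunqe
Hunk 2: at line 1 remove [efw,uco,sxv] add [kilu,rnf,nfs] -> 8 lines: bgr kilu rnf nfs gerg fvxx ugme eunqe
Hunk 3: at line 1 remove [rnf,nfs,gerg] add [guxrd] -> 6 lines: bgr kilu guxrd fvxx ugme eunqe
Final line count: 6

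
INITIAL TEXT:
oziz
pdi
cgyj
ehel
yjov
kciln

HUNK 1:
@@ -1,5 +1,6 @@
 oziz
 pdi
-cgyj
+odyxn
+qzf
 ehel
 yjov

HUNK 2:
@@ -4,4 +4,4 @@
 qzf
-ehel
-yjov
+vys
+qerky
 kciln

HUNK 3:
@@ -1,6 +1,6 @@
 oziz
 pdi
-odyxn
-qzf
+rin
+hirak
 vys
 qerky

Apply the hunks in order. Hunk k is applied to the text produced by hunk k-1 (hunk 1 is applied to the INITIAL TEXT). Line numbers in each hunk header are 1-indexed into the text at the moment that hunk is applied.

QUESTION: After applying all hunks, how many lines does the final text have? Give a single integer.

Hunk 1: at line 1 remove [cgyj] add [odyxn,qzf] -> 7 lines: oziz pdi odyxn qzf ehel yjov kciln
Hunk 2: at line 4 remove [ehel,yjov] add [vys,qerky] -> 7 lines: oziz pdi odyxn qzf vys qerky kciln
Hunk 3: at line 1 remove [odyxn,qzf] add [rin,hirak] -> 7 lines: oziz pdi rin hirak vys qerky kciln
Final line count: 7

Answer: 7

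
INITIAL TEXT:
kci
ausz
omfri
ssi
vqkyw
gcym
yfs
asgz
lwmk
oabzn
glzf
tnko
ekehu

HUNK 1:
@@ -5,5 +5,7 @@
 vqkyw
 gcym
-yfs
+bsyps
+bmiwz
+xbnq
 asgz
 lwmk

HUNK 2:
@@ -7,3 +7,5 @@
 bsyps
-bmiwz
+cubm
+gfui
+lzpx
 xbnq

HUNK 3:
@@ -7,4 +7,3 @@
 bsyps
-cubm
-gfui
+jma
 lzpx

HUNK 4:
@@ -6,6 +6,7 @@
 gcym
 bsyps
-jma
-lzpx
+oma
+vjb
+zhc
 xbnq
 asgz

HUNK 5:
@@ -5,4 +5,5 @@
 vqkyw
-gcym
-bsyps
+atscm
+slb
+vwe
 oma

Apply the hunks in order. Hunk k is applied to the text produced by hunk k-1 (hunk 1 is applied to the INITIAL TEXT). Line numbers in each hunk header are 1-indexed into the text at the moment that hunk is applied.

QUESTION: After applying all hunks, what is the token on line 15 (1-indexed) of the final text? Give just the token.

Hunk 1: at line 5 remove [yfs] add [bsyps,bmiwz,xbnq] -> 15 lines: kci ausz omfri ssi vqkyw gcym bsyps bmiwz xbnq asgz lwmk oabzn glzf tnko ekehu
Hunk 2: at line 7 remove [bmiwz] add [cubm,gfui,lzpx] -> 17 lines: kci ausz omfri ssi vqkyw gcym bsyps cubm gfui lzpx xbnq asgz lwmk oabzn glzf tnko ekehu
Hunk 3: at line 7 remove [cubm,gfui] add [jma] -> 16 lines: kci ausz omfri ssi vqkyw gcym bsyps jma lzpx xbnq asgz lwmk oabzn glzf tnko ekehu
Hunk 4: at line 6 remove [jma,lzpx] add [oma,vjb,zhc] -> 17 lines: kci ausz omfri ssi vqkyw gcym bsyps oma vjb zhc xbnq asgz lwmk oabzn glzf tnko ekehu
Hunk 5: at line 5 remove [gcym,bsyps] add [atscm,slb,vwe] -> 18 lines: kci ausz omfri ssi vqkyw atscm slb vwe oma vjb zhc xbnq asgz lwmk oabzn glzf tnko ekehu
Final line 15: oabzn

Answer: oabzn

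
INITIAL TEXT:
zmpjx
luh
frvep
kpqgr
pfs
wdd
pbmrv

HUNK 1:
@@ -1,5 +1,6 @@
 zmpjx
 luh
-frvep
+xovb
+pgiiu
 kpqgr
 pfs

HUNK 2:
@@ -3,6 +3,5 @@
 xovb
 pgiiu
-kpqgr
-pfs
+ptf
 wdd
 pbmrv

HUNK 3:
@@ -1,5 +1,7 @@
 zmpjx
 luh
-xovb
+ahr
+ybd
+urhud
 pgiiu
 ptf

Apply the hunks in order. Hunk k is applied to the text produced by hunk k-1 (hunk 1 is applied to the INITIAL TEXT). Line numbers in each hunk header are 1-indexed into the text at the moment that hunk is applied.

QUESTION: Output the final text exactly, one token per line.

Hunk 1: at line 1 remove [frvep] add [xovb,pgiiu] -> 8 lines: zmpjx luh xovb pgiiu kpqgr pfs wdd pbmrv
Hunk 2: at line 3 remove [kpqgr,pfs] add [ptf] -> 7 lines: zmpjx luh xovb pgiiu ptf wdd pbmrv
Hunk 3: at line 1 remove [xovb] add [ahr,ybd,urhud] -> 9 lines: zmpjx luh ahr ybd urhud pgiiu ptf wdd pbmrv

Answer: zmpjx
luh
ahr
ybd
urhud
pgiiu
ptf
wdd
pbmrv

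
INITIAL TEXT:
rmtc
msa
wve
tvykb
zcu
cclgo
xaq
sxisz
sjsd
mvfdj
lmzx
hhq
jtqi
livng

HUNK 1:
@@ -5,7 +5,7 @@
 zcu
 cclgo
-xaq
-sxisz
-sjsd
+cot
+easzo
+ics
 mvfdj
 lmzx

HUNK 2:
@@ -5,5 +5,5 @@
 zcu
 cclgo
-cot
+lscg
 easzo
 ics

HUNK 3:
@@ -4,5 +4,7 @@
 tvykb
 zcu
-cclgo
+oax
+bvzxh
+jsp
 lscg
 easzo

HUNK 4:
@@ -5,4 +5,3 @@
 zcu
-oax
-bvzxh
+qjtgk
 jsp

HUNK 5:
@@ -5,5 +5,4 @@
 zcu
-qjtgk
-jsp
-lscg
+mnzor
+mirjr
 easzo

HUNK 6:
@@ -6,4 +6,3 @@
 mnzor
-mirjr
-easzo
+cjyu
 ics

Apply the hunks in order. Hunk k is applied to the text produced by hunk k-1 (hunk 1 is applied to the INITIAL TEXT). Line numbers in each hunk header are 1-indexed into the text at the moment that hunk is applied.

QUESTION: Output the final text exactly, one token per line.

Answer: rmtc
msa
wve
tvykb
zcu
mnzor
cjyu
ics
mvfdj
lmzx
hhq
jtqi
livng

Derivation:
Hunk 1: at line 5 remove [xaq,sxisz,sjsd] add [cot,easzo,ics] -> 14 lines: rmtc msa wve tvykb zcu cclgo cot easzo ics mvfdj lmzx hhq jtqi livng
Hunk 2: at line 5 remove [cot] add [lscg] -> 14 lines: rmtc msa wve tvykb zcu cclgo lscg easzo ics mvfdj lmzx hhq jtqi livng
Hunk 3: at line 4 remove [cclgo] add [oax,bvzxh,jsp] -> 16 lines: rmtc msa wve tvykb zcu oax bvzxh jsp lscg easzo ics mvfdj lmzx hhq jtqi livng
Hunk 4: at line 5 remove [oax,bvzxh] add [qjtgk] -> 15 lines: rmtc msa wve tvykb zcu qjtgk jsp lscg easzo ics mvfdj lmzx hhq jtqi livng
Hunk 5: at line 5 remove [qjtgk,jsp,lscg] add [mnzor,mirjr] -> 14 lines: rmtc msa wve tvykb zcu mnzor mirjr easzo ics mvfdj lmzx hhq jtqi livng
Hunk 6: at line 6 remove [mirjr,easzo] add [cjyu] -> 13 lines: rmtc msa wve tvykb zcu mnzor cjyu ics mvfdj lmzx hhq jtqi livng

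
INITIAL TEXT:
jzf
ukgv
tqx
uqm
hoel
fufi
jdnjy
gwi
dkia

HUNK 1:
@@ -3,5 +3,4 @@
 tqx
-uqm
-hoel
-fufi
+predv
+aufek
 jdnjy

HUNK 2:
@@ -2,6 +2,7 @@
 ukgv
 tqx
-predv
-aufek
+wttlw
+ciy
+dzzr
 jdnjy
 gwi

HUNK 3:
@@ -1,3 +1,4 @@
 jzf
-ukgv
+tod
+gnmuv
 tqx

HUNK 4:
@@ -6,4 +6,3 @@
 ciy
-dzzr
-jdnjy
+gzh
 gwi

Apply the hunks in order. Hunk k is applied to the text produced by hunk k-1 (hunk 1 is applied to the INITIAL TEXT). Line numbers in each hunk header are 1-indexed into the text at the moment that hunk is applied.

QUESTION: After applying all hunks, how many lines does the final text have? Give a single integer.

Hunk 1: at line 3 remove [uqm,hoel,fufi] add [predv,aufek] -> 8 lines: jzf ukgv tqx predv aufek jdnjy gwi dkia
Hunk 2: at line 2 remove [predv,aufek] add [wttlw,ciy,dzzr] -> 9 lines: jzf ukgv tqx wttlw ciy dzzr jdnjy gwi dkia
Hunk 3: at line 1 remove [ukgv] add [tod,gnmuv] -> 10 lines: jzf tod gnmuv tqx wttlw ciy dzzr jdnjy gwi dkia
Hunk 4: at line 6 remove [dzzr,jdnjy] add [gzh] -> 9 lines: jzf tod gnmuv tqx wttlw ciy gzh gwi dkia
Final line count: 9

Answer: 9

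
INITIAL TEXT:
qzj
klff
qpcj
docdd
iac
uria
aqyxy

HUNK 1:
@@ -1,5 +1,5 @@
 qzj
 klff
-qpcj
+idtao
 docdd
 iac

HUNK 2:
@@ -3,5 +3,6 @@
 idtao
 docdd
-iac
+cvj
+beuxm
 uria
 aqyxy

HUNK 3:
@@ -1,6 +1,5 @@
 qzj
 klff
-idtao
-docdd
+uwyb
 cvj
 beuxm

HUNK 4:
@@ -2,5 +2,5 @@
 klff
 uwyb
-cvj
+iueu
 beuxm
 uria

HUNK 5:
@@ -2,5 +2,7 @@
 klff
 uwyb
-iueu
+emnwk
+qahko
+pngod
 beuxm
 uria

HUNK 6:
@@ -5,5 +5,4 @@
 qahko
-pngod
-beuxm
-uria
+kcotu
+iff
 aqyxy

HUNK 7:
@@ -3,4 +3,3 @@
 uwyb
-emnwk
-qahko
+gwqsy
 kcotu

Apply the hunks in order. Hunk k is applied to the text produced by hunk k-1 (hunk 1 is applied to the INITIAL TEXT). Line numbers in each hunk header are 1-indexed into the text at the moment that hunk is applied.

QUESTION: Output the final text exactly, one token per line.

Answer: qzj
klff
uwyb
gwqsy
kcotu
iff
aqyxy

Derivation:
Hunk 1: at line 1 remove [qpcj] add [idtao] -> 7 lines: qzj klff idtao docdd iac uria aqyxy
Hunk 2: at line 3 remove [iac] add [cvj,beuxm] -> 8 lines: qzj klff idtao docdd cvj beuxm uria aqyxy
Hunk 3: at line 1 remove [idtao,docdd] add [uwyb] -> 7 lines: qzj klff uwyb cvj beuxm uria aqyxy
Hunk 4: at line 2 remove [cvj] add [iueu] -> 7 lines: qzj klff uwyb iueu beuxm uria aqyxy
Hunk 5: at line 2 remove [iueu] add [emnwk,qahko,pngod] -> 9 lines: qzj klff uwyb emnwk qahko pngod beuxm uria aqyxy
Hunk 6: at line 5 remove [pngod,beuxm,uria] add [kcotu,iff] -> 8 lines: qzj klff uwyb emnwk qahko kcotu iff aqyxy
Hunk 7: at line 3 remove [emnwk,qahko] add [gwqsy] -> 7 lines: qzj klff uwyb gwqsy kcotu iff aqyxy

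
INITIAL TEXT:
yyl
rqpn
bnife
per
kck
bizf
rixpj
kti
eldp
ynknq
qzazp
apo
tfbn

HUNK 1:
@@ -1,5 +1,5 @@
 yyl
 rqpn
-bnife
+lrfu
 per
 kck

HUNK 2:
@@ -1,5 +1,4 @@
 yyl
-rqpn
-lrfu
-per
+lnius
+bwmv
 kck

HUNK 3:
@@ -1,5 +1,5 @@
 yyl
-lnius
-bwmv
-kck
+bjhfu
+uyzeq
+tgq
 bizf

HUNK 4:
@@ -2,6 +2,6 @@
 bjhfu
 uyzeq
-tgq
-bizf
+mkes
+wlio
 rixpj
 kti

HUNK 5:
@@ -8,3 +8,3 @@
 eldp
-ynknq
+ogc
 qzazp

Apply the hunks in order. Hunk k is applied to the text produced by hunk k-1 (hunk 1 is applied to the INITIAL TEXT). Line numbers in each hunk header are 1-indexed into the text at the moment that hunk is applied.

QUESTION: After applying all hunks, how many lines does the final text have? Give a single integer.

Hunk 1: at line 1 remove [bnife] add [lrfu] -> 13 lines: yyl rqpn lrfu per kck bizf rixpj kti eldp ynknq qzazp apo tfbn
Hunk 2: at line 1 remove [rqpn,lrfu,per] add [lnius,bwmv] -> 12 lines: yyl lnius bwmv kck bizf rixpj kti eldp ynknq qzazp apo tfbn
Hunk 3: at line 1 remove [lnius,bwmv,kck] add [bjhfu,uyzeq,tgq] -> 12 lines: yyl bjhfu uyzeq tgq bizf rixpj kti eldp ynknq qzazp apo tfbn
Hunk 4: at line 2 remove [tgq,bizf] add [mkes,wlio] -> 12 lines: yyl bjhfu uyzeq mkes wlio rixpj kti eldp ynknq qzazp apo tfbn
Hunk 5: at line 8 remove [ynknq] add [ogc] -> 12 lines: yyl bjhfu uyzeq mkes wlio rixpj kti eldp ogc qzazp apo tfbn
Final line count: 12

Answer: 12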